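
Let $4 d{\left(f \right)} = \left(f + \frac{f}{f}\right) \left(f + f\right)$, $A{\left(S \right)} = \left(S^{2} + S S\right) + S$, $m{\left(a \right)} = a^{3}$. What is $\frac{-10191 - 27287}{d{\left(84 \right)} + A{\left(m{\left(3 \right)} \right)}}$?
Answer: $- \frac{37478}{5055} \approx -7.414$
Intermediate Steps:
$A{\left(S \right)} = S + 2 S^{2}$ ($A{\left(S \right)} = \left(S^{2} + S^{2}\right) + S = 2 S^{2} + S = S + 2 S^{2}$)
$d{\left(f \right)} = \frac{f \left(1 + f\right)}{2}$ ($d{\left(f \right)} = \frac{\left(f + \frac{f}{f}\right) \left(f + f\right)}{4} = \frac{\left(f + 1\right) 2 f}{4} = \frac{\left(1 + f\right) 2 f}{4} = \frac{2 f \left(1 + f\right)}{4} = \frac{f \left(1 + f\right)}{2}$)
$\frac{-10191 - 27287}{d{\left(84 \right)} + A{\left(m{\left(3 \right)} \right)}} = \frac{-10191 - 27287}{\frac{1}{2} \cdot 84 \left(1 + 84\right) + 3^{3} \left(1 + 2 \cdot 3^{3}\right)} = - \frac{37478}{\frac{1}{2} \cdot 84 \cdot 85 + 27 \left(1 + 2 \cdot 27\right)} = - \frac{37478}{3570 + 27 \left(1 + 54\right)} = - \frac{37478}{3570 + 27 \cdot 55} = - \frac{37478}{3570 + 1485} = - \frac{37478}{5055}$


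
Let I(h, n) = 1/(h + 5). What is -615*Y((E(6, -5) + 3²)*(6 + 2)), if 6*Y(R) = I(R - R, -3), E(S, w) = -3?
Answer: -41/2 ≈ -20.500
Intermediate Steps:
I(h, n) = 1/(5 + h)
Y(R) = 1/30 (Y(R) = 1/(6*(5 + (R - R))) = 1/(6*(5 + 0)) = (⅙)/5 = (⅙)*(⅕) = 1/30)
-615*Y((E(6, -5) + 3²)*(6 + 2)) = -615*1/30 = -41/2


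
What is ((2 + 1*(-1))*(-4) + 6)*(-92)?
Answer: -184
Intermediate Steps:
((2 + 1*(-1))*(-4) + 6)*(-92) = ((2 - 1)*(-4) + 6)*(-92) = (1*(-4) + 6)*(-92) = (-4 + 6)*(-92) = 2*(-92) = -184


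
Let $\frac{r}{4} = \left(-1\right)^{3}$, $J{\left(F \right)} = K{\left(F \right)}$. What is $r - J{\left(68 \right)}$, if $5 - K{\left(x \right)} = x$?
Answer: $59$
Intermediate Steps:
$K{\left(x \right)} = 5 - x$
$J{\left(F \right)} = 5 - F$
$r = -4$ ($r = 4 \left(-1\right)^{3} = 4 \left(-1\right) = -4$)
$r - J{\left(68 \right)} = -4 - \left(5 - 68\right) = -4 - -63 = -4 + 63 = 59$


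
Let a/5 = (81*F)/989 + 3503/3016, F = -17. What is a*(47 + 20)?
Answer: -230669275/2982824 ≈ -77.333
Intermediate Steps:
a = -3442825/2982824 (a = 5*((81*(-17))/989 + 3503/3016) = 5*(-1377*1/989 + 3503*(1/3016)) = 5*(-1377/989 + 3503/3016) = 5*(-688565/2982824) = -3442825/2982824 ≈ -1.1542)
a*(47 + 20) = -3442825*(47 + 20)/2982824 = -3442825/2982824*67 = -230669275/2982824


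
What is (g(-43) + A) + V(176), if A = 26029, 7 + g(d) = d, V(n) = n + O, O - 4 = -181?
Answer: 25978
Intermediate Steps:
O = -177 (O = 4 - 181 = -177)
V(n) = -177 + n (V(n) = n - 177 = -177 + n)
g(d) = -7 + d
(g(-43) + A) + V(176) = ((-7 - 43) + 26029) + (-177 + 176) = (-50 + 26029) - 1 = 25979 - 1 = 25978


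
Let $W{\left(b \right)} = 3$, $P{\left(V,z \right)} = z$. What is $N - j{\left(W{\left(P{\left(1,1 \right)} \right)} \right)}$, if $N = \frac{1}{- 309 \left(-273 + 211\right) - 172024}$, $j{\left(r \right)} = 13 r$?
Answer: $- \frac{5961775}{152866} \approx -39.0$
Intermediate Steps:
$N = - \frac{1}{152866}$ ($N = \frac{1}{\left(-309\right) \left(-62\right) - 172024} = \frac{1}{19158 - 172024} = \frac{1}{-152866} = - \frac{1}{152866} \approx -6.5417 \cdot 10^{-6}$)
$N - j{\left(W{\left(P{\left(1,1 \right)} \right)} \right)} = - \frac{1}{152866} - 13 \cdot 3 = - \frac{1}{152866} - 39 = - \frac{5961775}{152866}$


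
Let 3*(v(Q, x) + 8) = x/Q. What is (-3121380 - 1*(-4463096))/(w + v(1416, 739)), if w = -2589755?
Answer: -5699609568/11001312485 ≈ -0.51808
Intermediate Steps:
v(Q, x) = -8 + x/(3*Q) (v(Q, x) = -8 + (x/Q)/3 = -8 + x/(3*Q))
(-3121380 - 1*(-4463096))/(w + v(1416, 739)) = (-3121380 - 1*(-4463096))/(-2589755 + (-8 + (1/3)*739/1416)) = (-3121380 + 4463096)/(-2589755 + (-8 + (1/3)*739*(1/1416))) = 1341716/(-2589755 + (-8 + 739/4248)) = 1341716/(-2589755 - 33245/4248) = 1341716/(-11001312485/4248) = 1341716*(-4248/11001312485) = -5699609568/11001312485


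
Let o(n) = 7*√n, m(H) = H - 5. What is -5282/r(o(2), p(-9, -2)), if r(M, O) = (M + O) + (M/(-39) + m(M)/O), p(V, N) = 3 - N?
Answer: 401696100/2265409 - 825536985*√2/2265409 ≈ -338.04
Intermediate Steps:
m(H) = -5 + H
r(M, O) = O + 38*M/39 + (-5 + M)/O (r(M, O) = (M + O) + (M/(-39) + (-5 + M)/O) = (M + O) + (M*(-1/39) + (-5 + M)/O) = (M + O) + (-M/39 + (-5 + M)/O) = O + 38*M/39 + (-5 + M)/O)
-5282/r(o(2), p(-9, -2)) = -5282/((3 - 1*(-2)) - 5/(3 - 1*(-2)) + 38*(7*√2)/39 + (7*√2)/(3 - 1*(-2))) = -5282/((3 + 2) - 5/(3 + 2) + 266*√2/39 + (7*√2)/(3 + 2)) = -5282/(5 - 5/5 + 266*√2/39 + (7*√2)/5) = -5282/(5 - 5*⅕ + 266*√2/39 + (7*√2)*(⅕)) = -5282/(5 - 1 + 266*√2/39 + 7*√2/5) = -5282/(4 + 1603*√2/195)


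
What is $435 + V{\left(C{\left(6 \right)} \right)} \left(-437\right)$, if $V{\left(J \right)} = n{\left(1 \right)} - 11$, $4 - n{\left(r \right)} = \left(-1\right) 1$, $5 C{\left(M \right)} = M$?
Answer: $3057$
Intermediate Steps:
$C{\left(M \right)} = \frac{M}{5}$
$n{\left(r \right)} = 5$ ($n{\left(r \right)} = 4 - \left(-1\right) 1 = 4 - -1 = 4 + 1 = 5$)
$V{\left(J \right)} = -6$ ($V{\left(J \right)} = 5 - 11 = -6$)
$435 + V{\left(C{\left(6 \right)} \right)} \left(-437\right) = 435 - -2622 = 435 + 2622 = 3057$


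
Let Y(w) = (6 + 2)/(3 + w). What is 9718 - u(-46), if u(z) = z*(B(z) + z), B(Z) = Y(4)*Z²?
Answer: 831902/7 ≈ 1.1884e+5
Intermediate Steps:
Y(w) = 8/(3 + w)
B(Z) = 8*Z²/7 (B(Z) = (8/(3 + 4))*Z² = (8/7)*Z² = (8*(⅐))*Z² = 8*Z²/7)
u(z) = z*(z + 8*z²/7) (u(z) = z*(8*z²/7 + z) = z*(z + 8*z²/7))
9718 - u(-46) = 9718 - (-46)²*(7 + 8*(-46))/7 = 9718 - 2116*(7 - 368)/7 = 9718 - 2116*(-361)/7 = 9718 - 1*(-763876/7) = 9718 + 763876/7 = 831902/7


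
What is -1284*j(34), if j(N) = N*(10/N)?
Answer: -12840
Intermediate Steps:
j(N) = 10
-1284*j(34) = -1284*10 = -12840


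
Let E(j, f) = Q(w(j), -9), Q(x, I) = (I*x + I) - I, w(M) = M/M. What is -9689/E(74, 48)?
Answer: 9689/9 ≈ 1076.6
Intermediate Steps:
w(M) = 1
Q(x, I) = I*x (Q(x, I) = (I + I*x) - I = I*x)
E(j, f) = -9 (E(j, f) = -9*1 = -9)
-9689/E(74, 48) = -9689/(-9) = -9689*(-⅑) = 9689/9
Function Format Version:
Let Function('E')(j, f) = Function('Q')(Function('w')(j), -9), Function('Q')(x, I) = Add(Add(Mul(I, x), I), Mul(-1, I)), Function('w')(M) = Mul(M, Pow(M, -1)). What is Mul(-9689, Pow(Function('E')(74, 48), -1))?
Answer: Rational(9689, 9) ≈ 1076.6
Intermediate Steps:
Function('w')(M) = 1
Function('Q')(x, I) = Mul(I, x) (Function('Q')(x, I) = Add(Add(I, Mul(I, x)), Mul(-1, I)) = Mul(I, x))
Function('E')(j, f) = -9 (Function('E')(j, f) = Mul(-9, 1) = -9)
Mul(-9689, Pow(Function('E')(74, 48), -1)) = Mul(-9689, Pow(-9, -1)) = Mul(-9689, Rational(-1, 9)) = Rational(9689, 9)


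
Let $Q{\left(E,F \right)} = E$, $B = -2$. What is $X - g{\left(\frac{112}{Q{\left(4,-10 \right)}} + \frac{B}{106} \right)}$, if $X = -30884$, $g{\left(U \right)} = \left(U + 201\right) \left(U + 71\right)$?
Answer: $- \frac{150418612}{2809} \approx -53549.0$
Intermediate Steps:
$g{\left(U \right)} = \left(71 + U\right) \left(201 + U\right)$ ($g{\left(U \right)} = \left(201 + U\right) \left(71 + U\right) = \left(71 + U\right) \left(201 + U\right)$)
$X - g{\left(\frac{112}{Q{\left(4,-10 \right)}} + \frac{B}{106} \right)} = -30884 - \left(14271 + \left(\frac{112}{4} - \frac{2}{106}\right)^{2} + 272 \left(\frac{112}{4} - \frac{2}{106}\right)\right) = -30884 - \left(14271 + \left(112 \cdot \frac{1}{4} - \frac{1}{53}\right)^{2} + 272 \left(112 \cdot \frac{1}{4} - \frac{1}{53}\right)\right) = -30884 - \left(14271 + \left(28 - \frac{1}{53}\right)^{2} + 272 \left(28 - \frac{1}{53}\right)\right) = -30884 - \left(14271 + \left(\frac{1483}{53}\right)^{2} + 272 \cdot \frac{1483}{53}\right) = -30884 - \left(14271 + \frac{2199289}{2809} + \frac{403376}{53}\right) = -30884 - \frac{63665456}{2809} = - \frac{150418612}{2809}$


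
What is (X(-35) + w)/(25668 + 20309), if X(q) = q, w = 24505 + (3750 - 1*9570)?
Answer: 18650/45977 ≈ 0.40564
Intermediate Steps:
w = 18685 (w = 24505 + (3750 - 9570) = 24505 - 5820 = 18685)
(X(-35) + w)/(25668 + 20309) = (-35 + 18685)/(25668 + 20309) = 18650/45977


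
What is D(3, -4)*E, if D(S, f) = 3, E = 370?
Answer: 1110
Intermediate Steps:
D(3, -4)*E = 3*370 = 1110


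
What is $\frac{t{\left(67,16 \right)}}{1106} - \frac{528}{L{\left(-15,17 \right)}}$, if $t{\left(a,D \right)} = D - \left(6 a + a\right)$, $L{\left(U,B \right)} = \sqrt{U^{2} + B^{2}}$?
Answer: $- \frac{453}{1106} - \frac{264 \sqrt{514}}{257} \approx -23.699$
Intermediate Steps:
$L{\left(U,B \right)} = \sqrt{B^{2} + U^{2}}$
$t{\left(a,D \right)} = D - 7 a$
$\frac{t{\left(67,16 \right)}}{1106} - \frac{528}{L{\left(-15,17 \right)}} = \frac{16 - 469}{1106} - \frac{528}{\sqrt{17^{2} + \left(-15\right)^{2}}} = \left(16 - 469\right) \frac{1}{1106} - \frac{528}{\sqrt{289 + 225}} = \left(-453\right) \frac{1}{1106} - \frac{528}{\sqrt{514}} = - \frac{453}{1106} - 528 \frac{\sqrt{514}}{514} = - \frac{453}{1106} - \frac{264 \sqrt{514}}{257}$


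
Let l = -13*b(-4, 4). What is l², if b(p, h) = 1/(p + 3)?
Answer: 169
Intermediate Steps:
b(p, h) = 1/(3 + p)
l = 13 (l = -13/(3 - 4) = -13/(-1) = -13*(-1) = 13)
l² = 13² = 169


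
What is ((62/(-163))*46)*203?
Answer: -578956/163 ≈ -3551.9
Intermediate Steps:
((62/(-163))*46)*203 = ((62*(-1/163))*46)*203 = -62/163*46*203 = -2852/163*203 = -578956/163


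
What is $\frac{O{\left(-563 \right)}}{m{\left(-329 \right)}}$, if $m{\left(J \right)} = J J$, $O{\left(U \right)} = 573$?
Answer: $\frac{573}{108241} \approx 0.0052937$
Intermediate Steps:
$m{\left(J \right)} = J^{2}$
$\frac{O{\left(-563 \right)}}{m{\left(-329 \right)}} = \frac{573}{\left(-329\right)^{2}} = \frac{573}{108241}$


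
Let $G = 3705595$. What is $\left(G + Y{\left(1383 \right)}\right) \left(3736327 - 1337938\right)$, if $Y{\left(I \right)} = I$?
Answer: $8890775258442$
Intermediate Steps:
$\left(G + Y{\left(1383 \right)}\right) \left(3736327 - 1337938\right) = \left(3705595 + 1383\right) \left(3736327 - 1337938\right) = 3706978 \cdot 2398389 = 8890775258442$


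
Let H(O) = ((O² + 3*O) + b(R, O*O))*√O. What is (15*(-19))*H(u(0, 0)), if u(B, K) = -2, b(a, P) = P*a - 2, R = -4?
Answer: 5700*I*√2 ≈ 8061.0*I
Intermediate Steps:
b(a, P) = -2 + P*a
H(O) = √O*(-2 - 3*O² + 3*O) (H(O) = ((O² + 3*O) + (-2 + (O*O)*(-4)))*√O = ((O² + 3*O) + (-2 + O²*(-4)))*√O = ((O² + 3*O) + (-2 - 4*O²))*√O = (-2 - 3*O² + 3*O)*√O = √O*(-2 - 3*O² + 3*O))
(15*(-19))*H(u(0, 0)) = (15*(-19))*(√(-2)*(-2 - 3*(-2)² + 3*(-2))) = -285*I*√2*(-2 - 3*4 - 6) = -285*I*√2*(-2 - 12 - 6) = -285*I*√2*(-20) = -(-5700)*I*√2 = 5700*I*√2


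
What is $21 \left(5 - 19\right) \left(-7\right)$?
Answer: $2058$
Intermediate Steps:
$21 \left(5 - 19\right) \left(-7\right) = 21 \left(-14\right) \left(-7\right) = \left(-294\right) \left(-7\right) = 2058$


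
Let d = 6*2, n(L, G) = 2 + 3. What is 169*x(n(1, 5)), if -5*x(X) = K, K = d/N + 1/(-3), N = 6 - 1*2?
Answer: -1352/15 ≈ -90.133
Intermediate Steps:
n(L, G) = 5
d = 12
N = 4 (N = 6 - 2 = 4)
K = 8/3 (K = 12/4 + 1/(-3) = 12*(¼) + 1*(-⅓) = 3 - ⅓ = 8/3 ≈ 2.6667)
x(X) = -8/15 (x(X) = -⅕*8/3 = -8/15)
169*x(n(1, 5)) = 169*(-8/15) = -1352/15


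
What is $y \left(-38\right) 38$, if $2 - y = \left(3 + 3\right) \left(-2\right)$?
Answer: $-20216$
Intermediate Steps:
$y = 14$ ($y = 2 - \left(3 + 3\right) \left(-2\right) = 2 - 6 \left(-2\right) = 2 - -12 = 2 + 12 = 14$)
$y \left(-38\right) 38 = 14 \left(-38\right) 38 = \left(-532\right) 38 = -20216$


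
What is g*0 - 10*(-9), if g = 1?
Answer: 90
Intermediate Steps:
g*0 - 10*(-9) = 1*0 - 10*(-9) = 0 + 90 = 90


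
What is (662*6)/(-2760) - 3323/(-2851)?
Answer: -179391/655730 ≈ -0.27357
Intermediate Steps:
(662*6)/(-2760) - 3323/(-2851) = 3972*(-1/2760) - 3323*(-1/2851) = -331/230 + 3323/2851 = -179391/655730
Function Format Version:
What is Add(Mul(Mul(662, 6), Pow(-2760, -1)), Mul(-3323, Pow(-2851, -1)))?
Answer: Rational(-179391, 655730) ≈ -0.27357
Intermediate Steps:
Add(Mul(Mul(662, 6), Pow(-2760, -1)), Mul(-3323, Pow(-2851, -1))) = Add(Mul(3972, Rational(-1, 2760)), Mul(-3323, Rational(-1, 2851))) = Add(Rational(-331, 230), Rational(3323, 2851)) = Rational(-179391, 655730)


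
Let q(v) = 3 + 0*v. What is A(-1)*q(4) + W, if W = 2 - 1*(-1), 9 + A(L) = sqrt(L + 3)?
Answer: -24 + 3*sqrt(2) ≈ -19.757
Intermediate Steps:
A(L) = -9 + sqrt(3 + L) (A(L) = -9 + sqrt(L + 3) = -9 + sqrt(3 + L))
W = 3 (W = 2 + 1 = 3)
q(v) = 3 (q(v) = 3 + 0 = 3)
A(-1)*q(4) + W = (-9 + sqrt(3 - 1))*3 + 3 = (-9 + sqrt(2))*3 + 3 = (-27 + 3*sqrt(2)) + 3 = -24 + 3*sqrt(2)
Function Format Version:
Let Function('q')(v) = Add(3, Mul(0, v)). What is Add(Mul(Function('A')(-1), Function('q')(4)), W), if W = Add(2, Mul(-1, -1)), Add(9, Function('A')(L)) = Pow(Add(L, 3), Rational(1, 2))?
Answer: Add(-24, Mul(3, Pow(2, Rational(1, 2)))) ≈ -19.757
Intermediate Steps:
Function('A')(L) = Add(-9, Pow(Add(3, L), Rational(1, 2))) (Function('A')(L) = Add(-9, Pow(Add(L, 3), Rational(1, 2))) = Add(-9, Pow(Add(3, L), Rational(1, 2))))
W = 3 (W = Add(2, 1) = 3)
Function('q')(v) = 3 (Function('q')(v) = Add(3, 0) = 3)
Add(Mul(Function('A')(-1), Function('q')(4)), W) = Add(Mul(Add(-9, Pow(Add(3, -1), Rational(1, 2))), 3), 3) = Add(Mul(Add(-9, Pow(2, Rational(1, 2))), 3), 3) = Add(Add(-27, Mul(3, Pow(2, Rational(1, 2)))), 3) = Add(-24, Mul(3, Pow(2, Rational(1, 2))))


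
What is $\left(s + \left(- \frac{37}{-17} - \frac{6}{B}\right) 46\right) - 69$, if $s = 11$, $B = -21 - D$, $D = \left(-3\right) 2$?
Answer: $\frac{5144}{85} \approx 60.518$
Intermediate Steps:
$D = -6$
$B = -15$ ($B = -21 - -6 = -21 + 6 = -15$)
$\left(s + \left(- \frac{37}{-17} - \frac{6}{B}\right) 46\right) - 69 = \left(11 + \left(- \frac{37}{-17} - \frac{6}{-15}\right) 46\right) - 69 = \left(11 + \left(\left(-37\right) \left(- \frac{1}{17}\right) - - \frac{2}{5}\right) 46\right) - 69 = \left(11 + \left(\frac{37}{17} + \frac{2}{5}\right) 46\right) - 69 = \left(11 + \frac{219}{85} \cdot 46\right) - 69 = \left(11 + \frac{10074}{85}\right) - 69 = \frac{11009}{85} - 69 = \frac{5144}{85}$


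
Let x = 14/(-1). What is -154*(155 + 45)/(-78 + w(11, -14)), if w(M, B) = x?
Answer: 7700/23 ≈ 334.78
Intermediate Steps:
x = -14 (x = 14*(-1) = -14)
w(M, B) = -14
-154*(155 + 45)/(-78 + w(11, -14)) = -154*(155 + 45)/(-78 - 14) = -30800/(-92) = -30800*(-1)/92 = -154*(-50/23) = 7700/23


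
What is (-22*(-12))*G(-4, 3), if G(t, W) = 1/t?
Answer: -66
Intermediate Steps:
G(t, W) = 1/t
(-22*(-12))*G(-4, 3) = -22*(-12)/(-4) = 264*(-¼) = -66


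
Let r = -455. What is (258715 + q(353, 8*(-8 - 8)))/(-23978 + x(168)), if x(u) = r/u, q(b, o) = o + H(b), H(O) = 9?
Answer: -6206304/575537 ≈ -10.784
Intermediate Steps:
q(b, o) = 9 + o (q(b, o) = o + 9 = 9 + o)
x(u) = -455/u
(258715 + q(353, 8*(-8 - 8)))/(-23978 + x(168)) = (258715 + (9 + 8*(-8 - 8)))/(-23978 - 455/168) = (258715 + (9 + 8*(-16)))/(-23978 - 455*1/168) = (258715 + (9 - 128))/(-23978 - 65/24) = (258715 - 119)/(-575537/24) = 258596*(-24/575537) = -6206304/575537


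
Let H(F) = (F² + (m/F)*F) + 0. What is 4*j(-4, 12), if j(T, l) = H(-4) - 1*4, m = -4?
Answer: 32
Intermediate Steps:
H(F) = -4 + F² (H(F) = (F² + (-4/F)*F) + 0 = (F² - 4) + 0 = (-4 + F²) + 0 = -4 + F²)
j(T, l) = 8 (j(T, l) = (-4 + (-4)²) - 1*4 = (-4 + 16) - 4 = 12 - 4 = 8)
4*j(-4, 12) = 4*8 = 32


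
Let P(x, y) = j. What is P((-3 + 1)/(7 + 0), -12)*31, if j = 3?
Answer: 93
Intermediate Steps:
P(x, y) = 3
P((-3 + 1)/(7 + 0), -12)*31 = 3*31 = 93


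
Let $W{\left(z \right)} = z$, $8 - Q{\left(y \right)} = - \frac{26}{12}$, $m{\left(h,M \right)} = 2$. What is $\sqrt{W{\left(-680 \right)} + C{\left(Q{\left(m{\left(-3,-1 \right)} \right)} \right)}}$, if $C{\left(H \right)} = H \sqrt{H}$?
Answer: $\frac{\sqrt{-24480 + 61 \sqrt{366}}}{6} \approx 25.448 i$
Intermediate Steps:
$Q{\left(y \right)} = \frac{61}{6}$ ($Q{\left(y \right)} = 8 - - \frac{26}{12} = 8 - \left(-26\right) \frac{1}{12} = 8 - - \frac{13}{6} = 8 + \frac{13}{6} = \frac{61}{6}$)
$C{\left(H \right)} = H^{\frac{3}{2}}$
$\sqrt{W{\left(-680 \right)} + C{\left(Q{\left(m{\left(-3,-1 \right)} \right)} \right)}} = \sqrt{-680 + \left(\frac{61}{6}\right)^{\frac{3}{2}}} = \sqrt{-680 + \frac{61 \sqrt{366}}{36}}$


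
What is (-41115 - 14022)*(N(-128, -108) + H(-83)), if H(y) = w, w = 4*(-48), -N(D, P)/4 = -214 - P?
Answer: -12791784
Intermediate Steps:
N(D, P) = 856 + 4*P (N(D, P) = -4*(-214 - P) = 856 + 4*P)
w = -192
H(y) = -192
(-41115 - 14022)*(N(-128, -108) + H(-83)) = (-41115 - 14022)*((856 + 4*(-108)) - 192) = -55137*((856 - 432) - 192) = -55137*(424 - 192) = -55137*232 = -12791784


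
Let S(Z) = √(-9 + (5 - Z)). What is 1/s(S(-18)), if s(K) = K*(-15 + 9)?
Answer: -√14/84 ≈ -0.044544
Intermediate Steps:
S(Z) = √(-4 - Z)
s(K) = -6*K (s(K) = K*(-6) = -6*K)
1/s(S(-18)) = 1/(-6*√(-4 - 1*(-18))) = 1/(-6*√(-4 + 18)) = 1/(-6*√14) = -√14/84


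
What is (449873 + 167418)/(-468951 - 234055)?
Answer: -617291/703006 ≈ -0.87807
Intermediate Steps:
(449873 + 167418)/(-468951 - 234055) = 617291/(-703006) = 617291*(-1/703006) = -617291/703006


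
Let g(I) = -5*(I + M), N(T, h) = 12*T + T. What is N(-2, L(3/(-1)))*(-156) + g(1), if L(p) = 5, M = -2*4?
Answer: 4091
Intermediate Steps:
M = -8
N(T, h) = 13*T
g(I) = 40 - 5*I (g(I) = -5*(I - 8) = -5*(-8 + I) = 40 - 5*I)
N(-2, L(3/(-1)))*(-156) + g(1) = (13*(-2))*(-156) + (40 - 5*1) = -26*(-156) + (40 - 5) = 4056 + 35 = 4091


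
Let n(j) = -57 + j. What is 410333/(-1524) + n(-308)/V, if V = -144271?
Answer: -59198595983/219869004 ≈ -269.24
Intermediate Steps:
410333/(-1524) + n(-308)/V = 410333/(-1524) + (-57 - 308)/(-144271) = 410333*(-1/1524) - 365*(-1/144271) = -410333/1524 + 365/144271 = -59198595983/219869004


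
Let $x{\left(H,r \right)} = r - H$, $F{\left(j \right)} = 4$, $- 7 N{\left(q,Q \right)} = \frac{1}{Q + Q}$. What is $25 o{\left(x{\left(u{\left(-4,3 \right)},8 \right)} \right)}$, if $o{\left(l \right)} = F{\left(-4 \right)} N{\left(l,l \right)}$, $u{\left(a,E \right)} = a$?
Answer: $- \frac{25}{42} \approx -0.59524$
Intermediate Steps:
$N{\left(q,Q \right)} = - \frac{1}{14 Q}$ ($N{\left(q,Q \right)} = - \frac{1}{7 \left(Q + Q\right)} = - \frac{1}{7 \cdot 2 Q} = - \frac{\frac{1}{2} \frac{1}{Q}}{7} = - \frac{1}{14 Q}$)
$o{\left(l \right)} = - \frac{2}{7 l}$ ($o{\left(l \right)} = 4 \left(- \frac{1}{14 l}\right) = - \frac{2}{7 l}$)
$25 o{\left(x{\left(u{\left(-4,3 \right)},8 \right)} \right)} = 25 \left(- \frac{2}{7 \left(8 - -4\right)}\right) = 25 \left(- \frac{2}{7 \left(8 + 4\right)}\right) = 25 \left(- \frac{2}{7 \cdot 12}\right) = 25 \left(\left(- \frac{2}{7}\right) \frac{1}{12}\right) = 25 \left(- \frac{1}{42}\right) = - \frac{25}{42}$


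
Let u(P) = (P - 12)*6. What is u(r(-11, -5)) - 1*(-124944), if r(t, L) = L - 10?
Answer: 124782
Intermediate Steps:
r(t, L) = -10 + L
u(P) = -72 + 6*P (u(P) = (-12 + P)*6 = -72 + 6*P)
u(r(-11, -5)) - 1*(-124944) = (-72 + 6*(-10 - 5)) - 1*(-124944) = (-72 + 6*(-15)) + 124944 = (-72 - 90) + 124944 = -162 + 124944 = 124782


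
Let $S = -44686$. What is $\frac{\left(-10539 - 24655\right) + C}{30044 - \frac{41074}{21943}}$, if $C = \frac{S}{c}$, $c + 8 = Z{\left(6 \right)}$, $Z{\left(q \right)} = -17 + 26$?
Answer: $- \frac{876403420}{329607209} \approx -2.6589$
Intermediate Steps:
$Z{\left(q \right)} = 9$
$c = 1$ ($c = -8 + 9 = 1$)
$C = -44686$ ($C = - \frac{44686}{1} = \left(-44686\right) 1 = -44686$)
$\frac{\left(-10539 - 24655\right) + C}{30044 - \frac{41074}{21943}} = \frac{\left(-10539 - 24655\right) - 44686}{30044 - \frac{41074}{21943}} = \frac{-35194 - 44686}{30044 - \frac{41074}{21943}} = - \frac{79880}{30044 - \frac{41074}{21943}} = - \frac{79880}{\frac{659214418}{21943}} = \left(-79880\right) \frac{21943}{659214418} = - \frac{876403420}{329607209}$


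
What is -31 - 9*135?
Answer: -1246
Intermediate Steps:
-31 - 9*135 = -31 - 1215 = -1246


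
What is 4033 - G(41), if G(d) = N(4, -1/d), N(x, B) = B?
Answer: 165354/41 ≈ 4033.0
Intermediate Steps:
G(d) = -1/d
4033 - G(41) = 4033 - (-1)/41 = 4033 - 1*(-1/41) = 4033 + 1/41 = 165354/41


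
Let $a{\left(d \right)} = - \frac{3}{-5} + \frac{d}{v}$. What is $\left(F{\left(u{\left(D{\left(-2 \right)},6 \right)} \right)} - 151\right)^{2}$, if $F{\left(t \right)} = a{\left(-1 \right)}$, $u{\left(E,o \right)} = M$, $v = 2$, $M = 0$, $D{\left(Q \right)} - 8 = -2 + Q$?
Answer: $\frac{2277081}{100} \approx 22771.0$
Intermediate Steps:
$D{\left(Q \right)} = 6 + Q$ ($D{\left(Q \right)} = 8 + \left(-2 + Q\right) = 6 + Q$)
$u{\left(E,o \right)} = 0$
$a{\left(d \right)} = \frac{3}{5} + \frac{d}{2}$ ($a{\left(d \right)} = - \frac{3}{-5} + \frac{d}{2} = \left(-3\right) \left(- \frac{1}{5}\right) + d \frac{1}{2} = \frac{3}{5} + \frac{d}{2}$)
$F{\left(t \right)} = \frac{1}{10}$ ($F{\left(t \right)} = \frac{3}{5} + \frac{1}{2} \left(-1\right) = \frac{3}{5} - \frac{1}{2} = \frac{1}{10}$)
$\left(F{\left(u{\left(D{\left(-2 \right)},6 \right)} \right)} - 151\right)^{2} = \left(\frac{1}{10} - 151\right)^{2} = \left(- \frac{1509}{10}\right)^{2} = \frac{2277081}{100}$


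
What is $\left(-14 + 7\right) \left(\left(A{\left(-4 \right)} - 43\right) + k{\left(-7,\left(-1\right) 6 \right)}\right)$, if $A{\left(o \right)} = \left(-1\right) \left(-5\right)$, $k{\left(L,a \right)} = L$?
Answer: $315$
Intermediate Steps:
$A{\left(o \right)} = 5$
$\left(-14 + 7\right) \left(\left(A{\left(-4 \right)} - 43\right) + k{\left(-7,\left(-1\right) 6 \right)}\right) = \left(-14 + 7\right) \left(\left(5 - 43\right) - 7\right) = - 7 \left(-38 - 7\right) = \left(-7\right) \left(-45\right) = 315$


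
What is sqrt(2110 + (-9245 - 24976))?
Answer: I*sqrt(32111) ≈ 179.2*I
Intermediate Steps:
sqrt(2110 + (-9245 - 24976)) = sqrt(2110 - 34221) = sqrt(-32111) = I*sqrt(32111)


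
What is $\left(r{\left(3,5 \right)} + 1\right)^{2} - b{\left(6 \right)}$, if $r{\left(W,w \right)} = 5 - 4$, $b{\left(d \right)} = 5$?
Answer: $-1$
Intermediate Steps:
$r{\left(W,w \right)} = 1$ ($r{\left(W,w \right)} = 5 - 4 = 1$)
$\left(r{\left(3,5 \right)} + 1\right)^{2} - b{\left(6 \right)} = \left(1 + 1\right)^{2} - 5 = 2^{2} - 5 = 4 - 5 = -1$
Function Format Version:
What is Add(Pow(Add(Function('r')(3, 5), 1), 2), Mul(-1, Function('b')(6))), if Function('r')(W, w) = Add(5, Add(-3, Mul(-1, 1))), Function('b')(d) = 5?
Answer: -1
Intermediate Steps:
Function('r')(W, w) = 1 (Function('r')(W, w) = Add(5, Add(-3, -1)) = Add(5, -4) = 1)
Add(Pow(Add(Function('r')(3, 5), 1), 2), Mul(-1, Function('b')(6))) = Add(Pow(Add(1, 1), 2), Mul(-1, 5)) = Add(Pow(2, 2), -5) = Add(4, -5) = -1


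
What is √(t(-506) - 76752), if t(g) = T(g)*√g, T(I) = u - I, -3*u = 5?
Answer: √(-690768 + 4539*I*√506)/3 ≈ 20.419 + 277.79*I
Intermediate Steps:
u = -5/3 (u = -⅓*5 = -5/3 ≈ -1.6667)
T(I) = -5/3 - I
t(g) = √g*(-5/3 - g) (t(g) = (-5/3 - g)*√g = √g*(-5/3 - g))
√(t(-506) - 76752) = √(√(-506)*(-5/3 - 1*(-506)) - 76752) = √((I*√506)*(-5/3 + 506) - 76752) = √((I*√506)*(1513/3) - 76752) = √(1513*I*√506/3 - 76752) = √(-76752 + 1513*I*√506/3)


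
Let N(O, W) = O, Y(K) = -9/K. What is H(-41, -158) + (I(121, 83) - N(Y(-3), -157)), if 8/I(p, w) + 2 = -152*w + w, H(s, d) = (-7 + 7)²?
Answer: -37613/12535 ≈ -3.0006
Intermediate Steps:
H(s, d) = 0 (H(s, d) = 0² = 0)
I(p, w) = 8/(-2 - 151*w) (I(p, w) = 8/(-2 + (-152*w + w)) = 8/(-2 - 151*w))
H(-41, -158) + (I(121, 83) - N(Y(-3), -157)) = 0 + (-8/(2 + 151*83) - (-9)/(-3)) = 0 + (-8/(2 + 12533) - (-9)*(-1)/3) = 0 + (-8/12535 - 1*3) = 0 + (-8*1/12535 - 3) = 0 + (-8/12535 - 3) = 0 - 37613/12535 = -37613/12535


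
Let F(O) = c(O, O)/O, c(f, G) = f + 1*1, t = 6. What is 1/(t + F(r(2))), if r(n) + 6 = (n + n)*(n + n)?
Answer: 10/71 ≈ 0.14085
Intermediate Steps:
r(n) = -6 + 4*n² (r(n) = -6 + (n + n)*(n + n) = -6 + (2*n)*(2*n) = -6 + 4*n²)
c(f, G) = 1 + f (c(f, G) = f + 1 = 1 + f)
F(O) = (1 + O)/O
1/(t + F(r(2))) = 1/(6 + (1 + (-6 + 4*2²))/(-6 + 4*2²)) = 1/(6 + (1 + (-6 + 4*4))/(-6 + 4*4)) = 1/(6 + (1 + (-6 + 16))/(-6 + 16)) = 1/(6 + (1 + 10)/10) = 1/(6 + (⅒)*11) = 1/(6 + 11/10) = 1/(71/10) = 10/71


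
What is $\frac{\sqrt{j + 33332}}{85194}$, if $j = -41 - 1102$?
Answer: $\frac{\sqrt{32189}}{85194} \approx 0.0021059$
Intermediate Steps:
$j = -1143$ ($j = -41 - 1102 = -1143$)
$\frac{\sqrt{j + 33332}}{85194} = \frac{\sqrt{-1143 + 33332}}{85194} = \sqrt{32189} \cdot \frac{1}{85194} = \frac{\sqrt{32189}}{85194}$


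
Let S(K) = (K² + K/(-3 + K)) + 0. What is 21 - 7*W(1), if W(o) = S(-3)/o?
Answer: -91/2 ≈ -45.500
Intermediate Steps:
S(K) = K² + K/(-3 + K) (S(K) = (K² + K/(-3 + K)) + 0 = K² + K/(-3 + K))
W(o) = 19/(2*o) (W(o) = (-3*(1 + (-3)² - 3*(-3))/(-3 - 3))/o = (-3*(1 + 9 + 9)/(-6))/o = (-3*(-⅙)*19)/o = 19/(2*o))
21 - 7*W(1) = 21 - 133/(2*1) = 21 - 133/2 = -91/2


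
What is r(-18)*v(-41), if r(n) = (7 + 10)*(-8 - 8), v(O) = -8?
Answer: 2176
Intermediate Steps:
r(n) = -272 (r(n) = 17*(-16) = -272)
r(-18)*v(-41) = -272*(-8) = 2176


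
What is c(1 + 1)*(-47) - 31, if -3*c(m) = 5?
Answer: 142/3 ≈ 47.333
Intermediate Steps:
c(m) = -5/3 (c(m) = -1/3*5 = -5/3)
c(1 + 1)*(-47) - 31 = -5/3*(-47) - 31 = 235/3 - 31 = 142/3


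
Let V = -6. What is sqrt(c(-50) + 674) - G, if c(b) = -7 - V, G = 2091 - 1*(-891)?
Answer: -2982 + sqrt(673) ≈ -2956.1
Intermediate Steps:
G = 2982 (G = 2091 + 891 = 2982)
c(b) = -1 (c(b) = -7 - 1*(-6) = -7 + 6 = -1)
sqrt(c(-50) + 674) - G = sqrt(-1 + 674) - 1*2982 = sqrt(673) - 2982 = -2982 + sqrt(673)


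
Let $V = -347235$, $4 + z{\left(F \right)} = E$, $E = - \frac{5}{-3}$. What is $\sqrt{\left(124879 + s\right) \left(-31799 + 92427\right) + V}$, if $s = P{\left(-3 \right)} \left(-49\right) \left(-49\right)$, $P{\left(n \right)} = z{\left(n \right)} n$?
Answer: $11 \sqrt{70990013} \approx 92681.0$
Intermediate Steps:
$E = \frac{5}{3}$ ($E = \left(-5\right) \left(- \frac{1}{3}\right) = \frac{5}{3} \approx 1.6667$)
$z{\left(F \right)} = - \frac{7}{3}$ ($z{\left(F \right)} = -4 + \frac{5}{3} = - \frac{7}{3}$)
$P{\left(n \right)} = - \frac{7 n}{3}$
$s = 16807$ ($s = \left(- \frac{7}{3}\right) \left(-3\right) \left(-49\right) \left(-49\right) = 7 \left(-49\right) \left(-49\right) = \left(-343\right) \left(-49\right) = 16807$)
$\sqrt{\left(124879 + s\right) \left(-31799 + 92427\right) + V} = \sqrt{\left(124879 + 16807\right) \left(-31799 + 92427\right) - 347235} = \sqrt{141686 \cdot 60628 - 347235} = \sqrt{8590138808 - 347235} = \sqrt{8589791573} = 11 \sqrt{70990013}$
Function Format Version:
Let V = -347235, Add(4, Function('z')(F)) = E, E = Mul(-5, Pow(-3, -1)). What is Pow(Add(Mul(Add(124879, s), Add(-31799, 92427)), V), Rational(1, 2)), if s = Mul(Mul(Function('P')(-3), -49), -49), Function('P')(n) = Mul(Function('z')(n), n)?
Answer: Mul(11, Pow(70990013, Rational(1, 2))) ≈ 92681.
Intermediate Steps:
E = Rational(5, 3) (E = Mul(-5, Rational(-1, 3)) = Rational(5, 3) ≈ 1.6667)
Function('z')(F) = Rational(-7, 3) (Function('z')(F) = Add(-4, Rational(5, 3)) = Rational(-7, 3))
Function('P')(n) = Mul(Rational(-7, 3), n)
s = 16807 (s = Mul(Mul(Mul(Rational(-7, 3), -3), -49), -49) = Mul(Mul(7, -49), -49) = Mul(-343, -49) = 16807)
Pow(Add(Mul(Add(124879, s), Add(-31799, 92427)), V), Rational(1, 2)) = Pow(Add(Mul(Add(124879, 16807), Add(-31799, 92427)), -347235), Rational(1, 2)) = Pow(Add(Mul(141686, 60628), -347235), Rational(1, 2)) = Pow(Add(8590138808, -347235), Rational(1, 2)) = Pow(8589791573, Rational(1, 2)) = Mul(11, Pow(70990013, Rational(1, 2)))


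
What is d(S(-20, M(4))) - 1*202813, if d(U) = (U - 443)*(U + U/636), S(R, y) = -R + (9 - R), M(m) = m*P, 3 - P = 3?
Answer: -70643495/318 ≈ -2.2215e+5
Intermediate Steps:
P = 0 (P = 3 - 1*3 = 3 - 3 = 0)
M(m) = 0 (M(m) = m*0 = 0)
S(R, y) = 9 - 2*R
d(U) = 637*U*(-443 + U)/636 (d(U) = (-443 + U)*(U + U*(1/636)) = (-443 + U)*(U + U/636) = (-443 + U)*(637*U/636) = 637*U*(-443 + U)/636)
d(S(-20, M(4))) - 1*202813 = 637*(9 - 2*(-20))*(-443 + (9 - 2*(-20)))/636 - 1*202813 = 637*(9 + 40)*(-443 + (9 + 40))/636 - 202813 = (637/636)*49*(-443 + 49) - 202813 = (637/636)*49*(-394) - 202813 = -6148961/318 - 202813 = -70643495/318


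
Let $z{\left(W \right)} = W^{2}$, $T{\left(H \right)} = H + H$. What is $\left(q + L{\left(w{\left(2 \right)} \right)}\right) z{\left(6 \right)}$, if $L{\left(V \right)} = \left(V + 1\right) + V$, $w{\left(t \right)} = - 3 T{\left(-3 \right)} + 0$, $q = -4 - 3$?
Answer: $1080$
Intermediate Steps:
$T{\left(H \right)} = 2 H$
$q = -7$ ($q = -4 - 3 = -7$)
$w{\left(t \right)} = 18$ ($w{\left(t \right)} = - 3 \cdot 2 \left(-3\right) + 0 = \left(-3\right) \left(-6\right) + 0 = 18 + 0 = 18$)
$L{\left(V \right)} = 1 + 2 V$ ($L{\left(V \right)} = \left(1 + V\right) + V = 1 + 2 V$)
$\left(q + L{\left(w{\left(2 \right)} \right)}\right) z{\left(6 \right)} = \left(-7 + \left(1 + 2 \cdot 18\right)\right) 6^{2} = \left(-7 + \left(1 + 36\right)\right) 36 = \left(-7 + 37\right) 36 = 30 \cdot 36 = 1080$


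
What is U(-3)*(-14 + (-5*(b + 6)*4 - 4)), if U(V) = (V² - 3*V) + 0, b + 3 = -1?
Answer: -1044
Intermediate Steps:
b = -4 (b = -3 - 1 = -4)
U(V) = V² - 3*V
U(-3)*(-14 + (-5*(b + 6)*4 - 4)) = (-3*(-3 - 3))*(-14 + (-5*(-4 + 6)*4 - 4)) = (-3*(-6))*(-14 + (-5*2*4 - 4)) = 18*(-14 + (-10*4 - 4)) = 18*(-14 + (-40 - 4)) = 18*(-14 - 44) = 18*(-58) = -1044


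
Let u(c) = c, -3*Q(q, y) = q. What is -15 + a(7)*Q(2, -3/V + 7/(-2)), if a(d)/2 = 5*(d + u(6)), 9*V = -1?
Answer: -305/3 ≈ -101.67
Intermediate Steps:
V = -⅑ (V = (⅑)*(-1) = -⅑ ≈ -0.11111)
Q(q, y) = -q/3
a(d) = 60 + 10*d (a(d) = 2*(5*(d + 6)) = 2*(5*(6 + d)) = 2*(30 + 5*d) = 60 + 10*d)
-15 + a(7)*Q(2, -3/V + 7/(-2)) = -15 + (60 + 10*7)*(-⅓*2) = -15 + (60 + 70)*(-⅔) = -15 + 130*(-⅔) = -15 - 260/3 = -305/3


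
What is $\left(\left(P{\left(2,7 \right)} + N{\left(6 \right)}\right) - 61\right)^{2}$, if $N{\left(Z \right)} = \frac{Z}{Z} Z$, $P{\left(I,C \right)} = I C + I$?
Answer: $1521$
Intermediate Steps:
$P{\left(I,C \right)} = I + C I$ ($P{\left(I,C \right)} = C I + I = I + C I$)
$N{\left(Z \right)} = Z$ ($N{\left(Z \right)} = 1 Z = Z$)
$\left(\left(P{\left(2,7 \right)} + N{\left(6 \right)}\right) - 61\right)^{2} = \left(\left(2 \left(1 + 7\right) + 6\right) - 61\right)^{2} = \left(\left(2 \cdot 8 + 6\right) - 61\right)^{2} = \left(\left(16 + 6\right) - 61\right)^{2} = \left(22 - 61\right)^{2} = \left(-39\right)^{2} = 1521$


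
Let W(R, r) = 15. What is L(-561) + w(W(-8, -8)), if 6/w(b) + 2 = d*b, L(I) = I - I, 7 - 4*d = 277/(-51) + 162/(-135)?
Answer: 102/835 ≈ 0.12216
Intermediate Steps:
d = 869/255 (d = 7/4 - (277/(-51) + 162/(-135))/4 = 7/4 - (277*(-1/51) + 162*(-1/135))/4 = 7/4 - (-277/51 - 6/5)/4 = 7/4 - 1/4*(-1691/255) = 7/4 + 1691/1020 = 869/255 ≈ 3.4078)
L(I) = 0
w(b) = 6/(-2 + 869*b/255)
L(-561) + w(W(-8, -8)) = 0 + 1530/(-510 + 869*15) = 0 + 1530/(-510 + 13035) = 0 + 1530/12525 = 0 + 1530*(1/12525) = 0 + 102/835 = 102/835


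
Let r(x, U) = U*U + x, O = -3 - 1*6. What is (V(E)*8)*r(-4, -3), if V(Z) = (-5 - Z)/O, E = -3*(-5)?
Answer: 800/9 ≈ 88.889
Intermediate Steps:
O = -9 (O = -3 - 6 = -9)
E = 15
V(Z) = 5/9 + Z/9 (V(Z) = (-5 - Z)/(-9) = (-5 - Z)*(-1/9) = 5/9 + Z/9)
r(x, U) = x + U**2 (r(x, U) = U**2 + x = x + U**2)
(V(E)*8)*r(-4, -3) = ((5/9 + (1/9)*15)*8)*(-4 + (-3)**2) = ((5/9 + 5/3)*8)*(-4 + 9) = ((20/9)*8)*5 = (160/9)*5 = 800/9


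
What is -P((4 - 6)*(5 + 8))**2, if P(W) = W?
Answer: -676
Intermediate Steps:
-P((4 - 6)*(5 + 8))**2 = -((4 - 6)*(5 + 8))**2 = -(-2*13)**2 = -1*(-26)**2 = -1*676 = -676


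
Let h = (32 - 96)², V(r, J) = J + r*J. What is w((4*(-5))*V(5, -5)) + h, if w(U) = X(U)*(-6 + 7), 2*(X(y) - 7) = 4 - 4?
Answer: 4103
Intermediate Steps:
V(r, J) = J + J*r
X(y) = 7 (X(y) = 7 + (4 - 4)/2 = 7 + (½)*0 = 7 + 0 = 7)
h = 4096 (h = (-64)² = 4096)
w(U) = 7 (w(U) = 7*(-6 + 7) = 7*1 = 7)
w((4*(-5))*V(5, -5)) + h = 7 + 4096 = 4103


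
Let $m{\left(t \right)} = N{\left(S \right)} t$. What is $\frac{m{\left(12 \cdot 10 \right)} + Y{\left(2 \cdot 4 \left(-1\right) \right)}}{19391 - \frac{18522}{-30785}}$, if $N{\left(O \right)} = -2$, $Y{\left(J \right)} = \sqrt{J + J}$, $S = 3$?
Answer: $- \frac{7388400}{596970457} + \frac{123140 i}{596970457} \approx -0.012376 + 0.00020627 i$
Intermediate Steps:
$Y{\left(J \right)} = \sqrt{2} \sqrt{J}$ ($Y{\left(J \right)} = \sqrt{2 J} = \sqrt{2} \sqrt{J}$)
$m{\left(t \right)} = - 2 t$
$\frac{m{\left(12 \cdot 10 \right)} + Y{\left(2 \cdot 4 \left(-1\right) \right)}}{19391 - \frac{18522}{-30785}} = \frac{- 2 \cdot 12 \cdot 10 + \sqrt{2} \sqrt{2 \cdot 4 \left(-1\right)}}{19391 - \frac{18522}{-30785}} = \frac{\left(-2\right) 120 + \sqrt{2} \sqrt{8 \left(-1\right)}}{19391 - - \frac{18522}{30785}} = \frac{-240 + \sqrt{2} \sqrt{-8}}{19391 + \frac{18522}{30785}} = \frac{-240 + \sqrt{2} \cdot 2 i \sqrt{2}}{\frac{596970457}{30785}} = \left(-240 + 4 i\right) \frac{30785}{596970457} = - \frac{7388400}{596970457} + \frac{123140 i}{596970457}$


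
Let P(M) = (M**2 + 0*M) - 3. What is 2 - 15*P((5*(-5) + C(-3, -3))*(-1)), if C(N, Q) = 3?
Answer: -7213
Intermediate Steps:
P(M) = -3 + M**2 (P(M) = (M**2 + 0) - 3 = M**2 - 3 = -3 + M**2)
2 - 15*P((5*(-5) + C(-3, -3))*(-1)) = 2 - 15*(-3 + ((5*(-5) + 3)*(-1))**2) = 2 - 15*(-3 + ((-25 + 3)*(-1))**2) = 2 - 15*(-3 + (-22*(-1))**2) = 2 - 15*(-3 + 22**2) = 2 - 15*(-3 + 484) = 2 - 15*481 = 2 - 7215 = -7213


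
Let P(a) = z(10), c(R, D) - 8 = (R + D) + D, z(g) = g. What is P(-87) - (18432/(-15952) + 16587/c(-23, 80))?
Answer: -14924549/144565 ≈ -103.24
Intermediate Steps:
c(R, D) = 8 + R + 2*D (c(R, D) = 8 + ((R + D) + D) = 8 + ((D + R) + D) = 8 + (R + 2*D) = 8 + R + 2*D)
P(a) = 10
P(-87) - (18432/(-15952) + 16587/c(-23, 80)) = 10 - (18432/(-15952) + 16587/(8 - 23 + 2*80)) = 10 - (18432*(-1/15952) + 16587/(8 - 23 + 160)) = 10 - (-1152/997 + 16587/145) = 10 - 1*16370199/144565 = 10 - 16370199/144565 = -14924549/144565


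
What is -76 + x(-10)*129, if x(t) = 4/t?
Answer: -638/5 ≈ -127.60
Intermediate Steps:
-76 + x(-10)*129 = -76 + (4/(-10))*129 = -76 + (4*(-⅒))*129 = -76 - ⅖*129 = -76 - 258/5 = -638/5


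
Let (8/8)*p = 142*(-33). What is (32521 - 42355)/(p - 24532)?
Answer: 4917/14609 ≈ 0.33657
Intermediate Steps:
p = -4686 (p = 142*(-33) = -4686)
(32521 - 42355)/(p - 24532) = (32521 - 42355)/(-4686 - 24532) = -9834/(-29218) = -9834*(-1/29218) = 4917/14609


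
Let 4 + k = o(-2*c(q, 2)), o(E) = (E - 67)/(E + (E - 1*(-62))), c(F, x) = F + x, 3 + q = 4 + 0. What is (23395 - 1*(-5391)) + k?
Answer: 1439027/50 ≈ 28781.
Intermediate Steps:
q = 1 (q = -3 + (4 + 0) = -3 + 4 = 1)
o(E) = (-67 + E)/(62 + 2*E) (o(E) = (-67 + E)/(E + (E + 62)) = (-67 + E)/(E + (62 + E)) = (-67 + E)/(62 + 2*E))
k = -273/50 (k = -4 + (-67 - 2*(1 + 2))/(2*(31 - 2*(1 + 2))) = -4 + (-67 - 2*3)/(2*(31 - 2*3)) = -4 + (-67 - 6)/(2*(31 - 6)) = -4 + (1/2)*(-73)/25 = -4 + (1/2)*(1/25)*(-73) = -4 - 73/50 = -273/50 ≈ -5.4600)
(23395 - 1*(-5391)) + k = (23395 - 1*(-5391)) - 273/50 = (23395 + 5391) - 273/50 = 28786 - 273/50 = 1439027/50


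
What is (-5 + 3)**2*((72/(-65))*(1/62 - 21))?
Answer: 187344/2015 ≈ 92.975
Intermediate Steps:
(-5 + 3)**2*((72/(-65))*(1/62 - 21)) = (-2)**2*((72*(-1/65))*(1/62 - 21)) = 4*(-72/65*(-1301/62)) = 4*(46836/2015) = 187344/2015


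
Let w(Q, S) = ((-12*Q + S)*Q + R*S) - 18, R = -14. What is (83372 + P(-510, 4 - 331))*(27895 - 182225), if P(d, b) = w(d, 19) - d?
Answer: 470288574360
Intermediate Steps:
w(Q, S) = -18 - 14*S + Q*(S - 12*Q) (w(Q, S) = ((-12*Q + S)*Q - 14*S) - 18 = ((S - 12*Q)*Q - 14*S) - 18 = (Q*(S - 12*Q) - 14*S) - 18 = (-14*S + Q*(S - 12*Q)) - 18 = -18 - 14*S + Q*(S - 12*Q))
P(d, b) = -284 - 12*d**2 + 18*d (P(d, b) = (-18 - 14*19 - 12*d**2 + d*19) - d = (-18 - 266 - 12*d**2 + 19*d) - d = (-284 - 12*d**2 + 19*d) - d = -284 - 12*d**2 + 18*d)
(83372 + P(-510, 4 - 331))*(27895 - 182225) = (83372 + (-284 - 12*(-510)**2 + 18*(-510)))*(27895 - 182225) = (83372 + (-284 - 12*260100 - 9180))*(-154330) = (83372 + (-284 - 3121200 - 9180))*(-154330) = (83372 - 3130664)*(-154330) = -3047292*(-154330) = 470288574360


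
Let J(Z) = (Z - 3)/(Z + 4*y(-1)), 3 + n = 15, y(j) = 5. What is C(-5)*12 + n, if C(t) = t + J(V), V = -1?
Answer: -960/19 ≈ -50.526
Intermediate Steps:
n = 12 (n = -3 + 15 = 12)
J(Z) = (-3 + Z)/(20 + Z) (J(Z) = (Z - 3)/(Z + 4*5) = (-3 + Z)/(Z + 20) = (-3 + Z)/(20 + Z))
C(t) = -4/19 + t (C(t) = t + (-3 - 1)/(20 - 1) = t - 4/19 = -4/19 + t)
C(-5)*12 + n = (-4/19 - 5)*12 + 12 = -99/19*12 + 12 = -1188/19 + 12 = -960/19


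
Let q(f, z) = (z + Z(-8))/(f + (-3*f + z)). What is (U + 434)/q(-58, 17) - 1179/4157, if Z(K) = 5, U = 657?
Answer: 603167233/91454 ≈ 6595.3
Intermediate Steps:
q(f, z) = (5 + z)/(z - 2*f) (q(f, z) = (z + 5)/(f + (-3*f + z)) = (5 + z)/(f + (z - 3*f)) = (5 + z)/(z - 2*f))
(U + 434)/q(-58, 17) - 1179/4157 = (657 + 434)/(((5 + 17)/(17 - 2*(-58)))) - 1179/4157 = 1091/((22/(17 + 116))) - 1179*1/4157 = 1091/((22/133)) - 1179/4157 = 1091/(((1/133)*22)) - 1179/4157 = 1091/(22/133) - 1179/4157 = 1091*(133/22) - 1179/4157 = 145103/22 - 1179/4157 = 603167233/91454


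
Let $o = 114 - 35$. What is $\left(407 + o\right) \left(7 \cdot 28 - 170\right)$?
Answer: $12636$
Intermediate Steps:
$o = 79$
$\left(407 + o\right) \left(7 \cdot 28 - 170\right) = \left(407 + 79\right) \left(7 \cdot 28 - 170\right) = 486 \left(196 - 170\right) = 486 \cdot 26 = 12636$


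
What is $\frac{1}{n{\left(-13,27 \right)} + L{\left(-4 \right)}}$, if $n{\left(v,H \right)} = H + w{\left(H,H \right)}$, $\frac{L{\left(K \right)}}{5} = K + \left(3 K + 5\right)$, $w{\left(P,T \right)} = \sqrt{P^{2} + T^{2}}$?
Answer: $\frac{14}{337} + \frac{27 \sqrt{2}}{674} \approx 0.098196$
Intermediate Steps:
$L{\left(K \right)} = 25 + 20 K$ ($L{\left(K \right)} = 5 \left(K + \left(3 K + 5\right)\right) = 5 \left(K + \left(5 + 3 K\right)\right) = 5 \left(5 + 4 K\right) = 25 + 20 K$)
$n{\left(v,H \right)} = H + \sqrt{2} \sqrt{H^{2}}$ ($n{\left(v,H \right)} = H + \sqrt{H^{2} + H^{2}} = H + \sqrt{2 H^{2}} = H + \sqrt{2} \sqrt{H^{2}}$)
$\frac{1}{n{\left(-13,27 \right)} + L{\left(-4 \right)}} = \frac{1}{\left(27 + \sqrt{2} \sqrt{27^{2}}\right) + \left(25 + 20 \left(-4\right)\right)} = \frac{1}{\left(27 + \sqrt{2} \sqrt{729}\right) + \left(25 - 80\right)} = \frac{1}{\left(27 + \sqrt{2} \cdot 27\right) - 55} = \frac{1}{\left(27 + 27 \sqrt{2}\right) - 55} = \frac{1}{-28 + 27 \sqrt{2}}$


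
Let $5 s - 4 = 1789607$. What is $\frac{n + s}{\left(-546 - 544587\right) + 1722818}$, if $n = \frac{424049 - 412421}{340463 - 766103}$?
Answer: $\frac{2539099893}{8354497390} \approx 0.30392$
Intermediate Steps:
$s = \frac{1789611}{5}$ ($s = \frac{4}{5} + \frac{1}{5} \cdot 1789607 = \frac{4}{5} + \frac{1789607}{5} = \frac{1789611}{5} \approx 3.5792 \cdot 10^{5}$)
$n = - \frac{969}{35470}$ ($n = \frac{11628}{-425640} = 11628 \left(- \frac{1}{425640}\right) = - \frac{969}{35470} \approx -0.027319$)
$\frac{n + s}{\left(-546 - 544587\right) + 1722818} = \frac{- \frac{969}{35470} + \frac{1789611}{5}}{\left(-546 - 544587\right) + 1722818} = \frac{2539099893}{7094 \left(\left(-546 - 544587\right) + 1722818\right)} = \frac{2539099893}{7094 \left(-545133 + 1722818\right)} = \frac{2539099893}{7094 \cdot 1177685} = \frac{2539099893}{7094} \cdot \frac{1}{1177685} = \frac{2539099893}{8354497390}$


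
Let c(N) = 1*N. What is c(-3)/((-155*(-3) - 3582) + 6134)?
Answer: -3/3017 ≈ -0.00099437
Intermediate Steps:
c(N) = N
c(-3)/((-155*(-3) - 3582) + 6134) = -3/((-155*(-3) - 3582) + 6134) = -3/((465 - 3582) + 6134) = -3/(-3117 + 6134) = -3/3017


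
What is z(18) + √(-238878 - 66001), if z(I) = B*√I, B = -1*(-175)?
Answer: 525*√2 + I*√304879 ≈ 742.46 + 552.16*I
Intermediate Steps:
B = 175
z(I) = 175*√I
z(18) + √(-238878 - 66001) = 175*√18 + √(-238878 - 66001) = 175*(3*√2) + √(-304879) = 525*√2 + I*√304879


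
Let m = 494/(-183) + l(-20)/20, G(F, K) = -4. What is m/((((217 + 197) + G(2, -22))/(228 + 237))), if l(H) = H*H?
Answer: 49073/2501 ≈ 19.621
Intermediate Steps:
l(H) = H**2
m = 3166/183 (m = 494/(-183) + (-20)**2/20 = 494*(-1/183) + 400*(1/20) = -494/183 + 20 = 3166/183 ≈ 17.301)
m/((((217 + 197) + G(2, -22))/(228 + 237))) = 3166/(183*((((217 + 197) - 4)/(228 + 237)))) = 3166/(183*(((414 - 4)/465))) = 3166/(183*((410*(1/465)))) = 3166/(183*(82/93)) = (3166/183)*(93/82) = 49073/2501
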